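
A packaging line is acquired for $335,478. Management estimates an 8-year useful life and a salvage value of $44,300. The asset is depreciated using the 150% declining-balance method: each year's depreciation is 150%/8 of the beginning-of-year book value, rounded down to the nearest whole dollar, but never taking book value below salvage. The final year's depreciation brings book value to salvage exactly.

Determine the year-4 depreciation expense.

Depreciable base = $335,478 − $44,300 = $291,178.
Year 1: ⌊$335,478 × 150%/8⌋ = $62,902. Book value $272,576.
Year 2: ⌊$272,576 × 150%/8⌋ = $51,108. Book value $221,468.
Year 3: ⌊$221,468 × 150%/8⌋ = $41,525. Book value $179,943.
Year 4: ⌊$179,943 × 150%/8⌋ = $33,739. Book value $146,204.

$33,739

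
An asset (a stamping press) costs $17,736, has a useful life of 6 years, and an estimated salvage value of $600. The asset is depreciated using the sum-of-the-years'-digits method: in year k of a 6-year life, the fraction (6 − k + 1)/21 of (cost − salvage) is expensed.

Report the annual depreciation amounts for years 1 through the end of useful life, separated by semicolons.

Depreciable base = $17,736 − $600 = $17,136.
Sum of the years' digits = 6+5+4+3+2+1 = 21.
Year 1: $17,136 × 6/21 = $4,896. Book value $12,840.
Year 2: $17,136 × 5/21 = $4,080. Book value $8,760.
Year 3: $17,136 × 4/21 = $3,264. Book value $5,496.
Year 4: $17,136 × 3/21 = $2,448. Book value $3,048.
Year 5: $17,136 × 2/21 = $1,632. Book value $1,416.
Year 6: $17,136 × 1/21 = $816. Book value $600.

$4,896; $4,080; $3,264; $2,448; $1,632; $816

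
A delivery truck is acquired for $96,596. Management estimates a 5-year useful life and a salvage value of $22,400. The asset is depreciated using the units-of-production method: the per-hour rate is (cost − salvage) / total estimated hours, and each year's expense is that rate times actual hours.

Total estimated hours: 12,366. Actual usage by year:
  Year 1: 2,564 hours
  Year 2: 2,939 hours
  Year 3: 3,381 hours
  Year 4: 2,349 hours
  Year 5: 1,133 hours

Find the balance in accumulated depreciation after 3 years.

Depreciable base = $96,596 − $22,400 = $74,196.
Rate = $74,196 / 12,366 hours = $6 per hour.
Year 1: 2,564 × $6 = $15,384. Book value $81,212.
Year 2: 2,939 × $6 = $17,634. Book value $63,578.
Year 3: 3,381 × $6 = $20,286. Book value $43,292.
Accumulated through year 3 = $96,596 − $43,292 = $53,304.

$53,304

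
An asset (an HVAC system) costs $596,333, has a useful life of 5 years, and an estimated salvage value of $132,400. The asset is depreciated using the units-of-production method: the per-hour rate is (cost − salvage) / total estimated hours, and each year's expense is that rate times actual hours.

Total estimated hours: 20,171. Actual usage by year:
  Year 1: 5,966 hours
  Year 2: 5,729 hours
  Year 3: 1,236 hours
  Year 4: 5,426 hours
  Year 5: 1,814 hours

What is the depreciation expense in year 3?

$28,428

Depreciable base = $596,333 − $132,400 = $463,933.
Rate = $463,933 / 20,171 hours = $23 per hour.
Year 1: 5,966 × $23 = $137,218. Book value $459,115.
Year 2: 5,729 × $23 = $131,767. Book value $327,348.
Year 3: 1,236 × $23 = $28,428. Book value $298,920.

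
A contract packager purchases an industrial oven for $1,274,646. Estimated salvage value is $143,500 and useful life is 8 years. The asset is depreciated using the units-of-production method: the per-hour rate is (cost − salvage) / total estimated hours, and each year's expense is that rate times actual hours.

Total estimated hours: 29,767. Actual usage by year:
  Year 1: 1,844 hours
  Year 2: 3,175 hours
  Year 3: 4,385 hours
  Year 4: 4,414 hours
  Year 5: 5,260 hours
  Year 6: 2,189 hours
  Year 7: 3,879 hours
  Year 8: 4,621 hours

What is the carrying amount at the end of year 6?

$466,500

Depreciable base = $1,274,646 − $143,500 = $1,131,146.
Rate = $1,131,146 / 29,767 hours = $38 per hour.
Year 1: 1,844 × $38 = $70,072. Book value $1,204,574.
Year 2: 3,175 × $38 = $120,650. Book value $1,083,924.
Year 3: 4,385 × $38 = $166,630. Book value $917,294.
Year 4: 4,414 × $38 = $167,732. Book value $749,562.
Year 5: 5,260 × $38 = $199,880. Book value $549,682.
Year 6: 2,189 × $38 = $83,182. Book value $466,500.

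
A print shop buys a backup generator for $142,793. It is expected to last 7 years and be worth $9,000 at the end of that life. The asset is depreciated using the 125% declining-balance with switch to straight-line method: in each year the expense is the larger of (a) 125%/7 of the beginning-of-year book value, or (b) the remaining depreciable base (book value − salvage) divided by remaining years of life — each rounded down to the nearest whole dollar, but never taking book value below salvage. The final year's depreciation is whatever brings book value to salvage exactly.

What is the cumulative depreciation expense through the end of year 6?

Depreciable base = $142,793 − $9,000 = $133,793.
Year 1: DB = ⌊$142,793 × 125%/7⌋ = $25,498; SL = ⌊$133,793/7⌋ = $19,113 → take DB $25,498. Book value $117,295.
Year 2: DB = ⌊$117,295 × 125%/7⌋ = $20,945; SL = ⌊$108,295/6⌋ = $18,049 → take DB $20,945. Book value $96,350.
Year 3: DB = ⌊$96,350 × 125%/7⌋ = $17,205; SL = ⌊$87,350/5⌋ = $17,470 → take SL $17,470. Book value $78,880.
Year 4: DB = ⌊$78,880 × 125%/7⌋ = $14,085; SL = ⌊$69,880/4⌋ = $17,470 → take SL $17,470. Book value $61,410.
Year 5: DB = ⌊$61,410 × 125%/7⌋ = $10,966; SL = ⌊$52,410/3⌋ = $17,470 → take SL $17,470. Book value $43,940.
Year 6: DB = ⌊$43,940 × 125%/7⌋ = $7,846; SL = ⌊$34,940/2⌋ = $17,470 → take SL $17,470. Book value $26,470.
Accumulated through year 6 = $142,793 − $26,470 = $116,323.

$116,323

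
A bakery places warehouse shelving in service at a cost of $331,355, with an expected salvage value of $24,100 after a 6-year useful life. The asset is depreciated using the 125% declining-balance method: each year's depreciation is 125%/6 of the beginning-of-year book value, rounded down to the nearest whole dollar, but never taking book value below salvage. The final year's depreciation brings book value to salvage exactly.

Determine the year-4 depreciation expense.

Depreciable base = $331,355 − $24,100 = $307,255.
Year 1: ⌊$331,355 × 125%/6⌋ = $69,032. Book value $262,323.
Year 2: ⌊$262,323 × 125%/6⌋ = $54,650. Book value $207,673.
Year 3: ⌊$207,673 × 125%/6⌋ = $43,265. Book value $164,408.
Year 4: ⌊$164,408 × 125%/6⌋ = $34,251. Book value $130,157.

$34,251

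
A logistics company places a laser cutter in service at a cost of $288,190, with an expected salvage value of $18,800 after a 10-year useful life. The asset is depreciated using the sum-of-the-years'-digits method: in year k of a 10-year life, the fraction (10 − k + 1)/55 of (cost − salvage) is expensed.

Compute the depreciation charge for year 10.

Depreciable base = $288,190 − $18,800 = $269,390.
Sum of the years' digits = 10+9+8+7+6+5+4+3+2+1 = 55.
Year 1: $269,390 × 10/55 = $48,980. Book value $239,210.
Year 2: $269,390 × 9/55 = $44,082. Book value $195,128.
Year 3: $269,390 × 8/55 = $39,184. Book value $155,944.
Year 4: $269,390 × 7/55 = $34,286. Book value $121,658.
Year 5: $269,390 × 6/55 = $29,388. Book value $92,270.
Year 6: $269,390 × 5/55 = $24,490. Book value $67,780.
Year 7: $269,390 × 4/55 = $19,592. Book value $48,188.
Year 8: $269,390 × 3/55 = $14,694. Book value $33,494.
Year 9: $269,390 × 2/55 = $9,796. Book value $23,698.
Year 10: $269,390 × 1/55 = $4,898. Book value $18,800.

$4,898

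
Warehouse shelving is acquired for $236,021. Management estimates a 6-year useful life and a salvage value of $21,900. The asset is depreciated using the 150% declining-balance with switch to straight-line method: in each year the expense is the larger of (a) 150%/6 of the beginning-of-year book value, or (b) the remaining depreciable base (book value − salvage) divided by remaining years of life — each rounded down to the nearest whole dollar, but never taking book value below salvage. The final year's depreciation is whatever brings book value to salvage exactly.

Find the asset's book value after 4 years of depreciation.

Depreciable base = $236,021 − $21,900 = $214,121.
Year 1: DB = ⌊$236,021 × 150%/6⌋ = $59,005; SL = ⌊$214,121/6⌋ = $35,686 → take DB $59,005. Book value $177,016.
Year 2: DB = ⌊$177,016 × 150%/6⌋ = $44,254; SL = ⌊$155,116/5⌋ = $31,023 → take DB $44,254. Book value $132,762.
Year 3: DB = ⌊$132,762 × 150%/6⌋ = $33,190; SL = ⌊$110,862/4⌋ = $27,715 → take DB $33,190. Book value $99,572.
Year 4: DB = ⌊$99,572 × 150%/6⌋ = $24,893; SL = ⌊$77,672/3⌋ = $25,890 → take SL $25,890. Book value $73,682.

$73,682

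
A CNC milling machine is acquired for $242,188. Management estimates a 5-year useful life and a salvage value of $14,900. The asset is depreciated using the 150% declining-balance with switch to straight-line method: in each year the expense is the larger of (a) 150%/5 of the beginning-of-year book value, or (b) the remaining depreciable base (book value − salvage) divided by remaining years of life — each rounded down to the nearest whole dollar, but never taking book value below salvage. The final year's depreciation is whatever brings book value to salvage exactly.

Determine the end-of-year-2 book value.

Depreciable base = $242,188 − $14,900 = $227,288.
Year 1: DB = ⌊$242,188 × 150%/5⌋ = $72,656; SL = ⌊$227,288/5⌋ = $45,457 → take DB $72,656. Book value $169,532.
Year 2: DB = ⌊$169,532 × 150%/5⌋ = $50,859; SL = ⌊$154,632/4⌋ = $38,658 → take DB $50,859. Book value $118,673.

$118,673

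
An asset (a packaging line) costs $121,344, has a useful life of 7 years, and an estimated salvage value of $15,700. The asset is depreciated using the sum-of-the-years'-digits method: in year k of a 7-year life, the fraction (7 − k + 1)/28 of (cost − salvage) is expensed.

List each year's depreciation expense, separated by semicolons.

Depreciable base = $121,344 − $15,700 = $105,644.
Sum of the years' digits = 7+6+5+4+3+2+1 = 28.
Year 1: $105,644 × 7/28 = $26,411. Book value $94,933.
Year 2: $105,644 × 6/28 = $22,638. Book value $72,295.
Year 3: $105,644 × 5/28 = $18,865. Book value $53,430.
Year 4: $105,644 × 4/28 = $15,092. Book value $38,338.
Year 5: $105,644 × 3/28 = $11,319. Book value $27,019.
Year 6: $105,644 × 2/28 = $7,546. Book value $19,473.
Year 7: $105,644 × 1/28 = $3,773. Book value $15,700.

$26,411; $22,638; $18,865; $15,092; $11,319; $7,546; $3,773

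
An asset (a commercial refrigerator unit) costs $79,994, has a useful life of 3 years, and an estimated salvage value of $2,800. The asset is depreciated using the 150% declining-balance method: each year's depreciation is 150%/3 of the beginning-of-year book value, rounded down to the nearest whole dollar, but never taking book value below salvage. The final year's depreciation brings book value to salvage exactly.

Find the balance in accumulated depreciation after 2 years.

Depreciable base = $79,994 − $2,800 = $77,194.
Year 1: ⌊$79,994 × 150%/3⌋ = $39,997. Book value $39,997.
Year 2: ⌊$39,997 × 150%/3⌋ = $19,998. Book value $19,999.
Accumulated through year 2 = $79,994 − $19,999 = $59,995.

$59,995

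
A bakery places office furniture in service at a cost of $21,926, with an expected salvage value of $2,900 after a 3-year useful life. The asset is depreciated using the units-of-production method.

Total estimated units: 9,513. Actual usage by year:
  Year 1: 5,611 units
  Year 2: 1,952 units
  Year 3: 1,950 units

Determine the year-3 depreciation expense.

$3,900

Depreciable base = $21,926 − $2,900 = $19,026.
Rate = $19,026 / 9,513 units = $2 per unit.
Year 1: 5,611 × $2 = $11,222. Book value $10,704.
Year 2: 1,952 × $2 = $3,904. Book value $6,800.
Year 3: 1,950 × $2 = $3,900. Book value $2,900.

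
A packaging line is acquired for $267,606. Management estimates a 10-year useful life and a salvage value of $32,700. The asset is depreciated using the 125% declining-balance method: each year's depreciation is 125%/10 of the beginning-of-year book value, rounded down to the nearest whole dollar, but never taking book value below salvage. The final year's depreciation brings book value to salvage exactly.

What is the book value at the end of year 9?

Depreciable base = $267,606 − $32,700 = $234,906.
Year 1: ⌊$267,606 × 125%/10⌋ = $33,450. Book value $234,156.
Year 2: ⌊$234,156 × 125%/10⌋ = $29,269. Book value $204,887.
Year 3: ⌊$204,887 × 125%/10⌋ = $25,610. Book value $179,277.
Year 4: ⌊$179,277 × 125%/10⌋ = $22,409. Book value $156,868.
Year 5: ⌊$156,868 × 125%/10⌋ = $19,608. Book value $137,260.
Year 6: ⌊$137,260 × 125%/10⌋ = $17,157. Book value $120,103.
Year 7: ⌊$120,103 × 125%/10⌋ = $15,012. Book value $105,091.
Year 8: ⌊$105,091 × 125%/10⌋ = $13,136. Book value $91,955.
Year 9: ⌊$91,955 × 125%/10⌋ = $11,494. Book value $80,461.

$80,461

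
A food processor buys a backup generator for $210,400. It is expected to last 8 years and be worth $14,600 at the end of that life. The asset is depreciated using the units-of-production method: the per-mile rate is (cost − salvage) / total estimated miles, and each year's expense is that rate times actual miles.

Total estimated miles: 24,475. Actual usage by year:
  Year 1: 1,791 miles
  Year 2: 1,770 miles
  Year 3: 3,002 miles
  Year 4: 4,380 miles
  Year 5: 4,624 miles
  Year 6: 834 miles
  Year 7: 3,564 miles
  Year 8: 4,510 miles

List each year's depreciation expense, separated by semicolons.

Depreciable base = $210,400 − $14,600 = $195,800.
Rate = $195,800 / 24,475 miles = $8 per mile.
Year 1: 1,791 × $8 = $14,328. Book value $196,072.
Year 2: 1,770 × $8 = $14,160. Book value $181,912.
Year 3: 3,002 × $8 = $24,016. Book value $157,896.
Year 4: 4,380 × $8 = $35,040. Book value $122,856.
Year 5: 4,624 × $8 = $36,992. Book value $85,864.
Year 6: 834 × $8 = $6,672. Book value $79,192.
Year 7: 3,564 × $8 = $28,512. Book value $50,680.
Year 8: 4,510 × $8 = $36,080. Book value $14,600.

$14,328; $14,160; $24,016; $35,040; $36,992; $6,672; $28,512; $36,080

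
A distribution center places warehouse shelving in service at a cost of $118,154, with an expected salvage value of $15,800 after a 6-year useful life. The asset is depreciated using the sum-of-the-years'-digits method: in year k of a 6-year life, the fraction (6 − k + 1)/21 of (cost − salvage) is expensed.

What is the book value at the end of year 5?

$20,674

Depreciable base = $118,154 − $15,800 = $102,354.
Sum of the years' digits = 6+5+4+3+2+1 = 21.
Year 1: $102,354 × 6/21 = $29,244. Book value $88,910.
Year 2: $102,354 × 5/21 = $24,370. Book value $64,540.
Year 3: $102,354 × 4/21 = $19,496. Book value $45,044.
Year 4: $102,354 × 3/21 = $14,622. Book value $30,422.
Year 5: $102,354 × 2/21 = $9,748. Book value $20,674.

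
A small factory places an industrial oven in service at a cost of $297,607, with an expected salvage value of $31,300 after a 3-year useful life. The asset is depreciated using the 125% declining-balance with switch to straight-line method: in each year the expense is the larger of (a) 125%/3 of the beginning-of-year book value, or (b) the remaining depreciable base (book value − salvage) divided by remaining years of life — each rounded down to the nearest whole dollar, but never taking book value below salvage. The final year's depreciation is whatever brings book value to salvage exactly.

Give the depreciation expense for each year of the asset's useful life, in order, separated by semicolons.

$124,002; $72,335; $69,970

Depreciable base = $297,607 − $31,300 = $266,307.
Year 1: DB = ⌊$297,607 × 125%/3⌋ = $124,002; SL = ⌊$266,307/3⌋ = $88,769 → take DB $124,002. Book value $173,605.
Year 2: DB = ⌊$173,605 × 125%/3⌋ = $72,335; SL = ⌊$142,305/2⌋ = $71,152 → take DB $72,335. Book value $101,270.
Year 3 (final): $101,270 − $31,300 = $69,970. Book value $31,300.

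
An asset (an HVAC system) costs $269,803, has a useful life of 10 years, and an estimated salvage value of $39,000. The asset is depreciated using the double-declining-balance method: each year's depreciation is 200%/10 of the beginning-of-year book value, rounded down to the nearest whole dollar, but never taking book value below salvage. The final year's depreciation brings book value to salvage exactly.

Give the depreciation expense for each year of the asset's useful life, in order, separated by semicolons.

$53,960; $43,168; $34,535; $27,628; $22,102; $17,682; $14,145; $11,316; $6,267; $0

Depreciable base = $269,803 − $39,000 = $230,803.
Year 1: ⌊$269,803 × 200%/10⌋ = $53,960. Book value $215,843.
Year 2: ⌊$215,843 × 200%/10⌋ = $43,168. Book value $172,675.
Year 3: ⌊$172,675 × 200%/10⌋ = $34,535. Book value $138,140.
Year 4: ⌊$138,140 × 200%/10⌋ = $27,628. Book value $110,512.
Year 5: ⌊$110,512 × 200%/10⌋ = $22,102. Book value $88,410.
Year 6: ⌊$88,410 × 200%/10⌋ = $17,682. Book value $70,728.
Year 7: ⌊$70,728 × 200%/10⌋ = $14,145. Book value $56,583.
Year 8: ⌊$56,583 × 200%/10⌋ = $11,316. Book value $45,267.
Year 9: ⌊$45,267 × 200%/10⌋ = $9,053, capped at $6,267. Book value $39,000.
Year 10 (final): $39,000 − $39,000 = $0. Book value $39,000.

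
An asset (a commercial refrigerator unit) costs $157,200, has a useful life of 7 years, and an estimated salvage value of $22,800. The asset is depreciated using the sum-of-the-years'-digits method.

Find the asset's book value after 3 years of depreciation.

Depreciable base = $157,200 − $22,800 = $134,400.
Sum of the years' digits = 7+6+5+4+3+2+1 = 28.
Year 1: $134,400 × 7/28 = $33,600. Book value $123,600.
Year 2: $134,400 × 6/28 = $28,800. Book value $94,800.
Year 3: $134,400 × 5/28 = $24,000. Book value $70,800.

$70,800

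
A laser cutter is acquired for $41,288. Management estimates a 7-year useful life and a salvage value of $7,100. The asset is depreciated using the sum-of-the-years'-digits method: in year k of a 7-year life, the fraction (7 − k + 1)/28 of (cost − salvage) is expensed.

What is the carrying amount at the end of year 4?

$14,426

Depreciable base = $41,288 − $7,100 = $34,188.
Sum of the years' digits = 7+6+5+4+3+2+1 = 28.
Year 1: $34,188 × 7/28 = $8,547. Book value $32,741.
Year 2: $34,188 × 6/28 = $7,326. Book value $25,415.
Year 3: $34,188 × 5/28 = $6,105. Book value $19,310.
Year 4: $34,188 × 4/28 = $4,884. Book value $14,426.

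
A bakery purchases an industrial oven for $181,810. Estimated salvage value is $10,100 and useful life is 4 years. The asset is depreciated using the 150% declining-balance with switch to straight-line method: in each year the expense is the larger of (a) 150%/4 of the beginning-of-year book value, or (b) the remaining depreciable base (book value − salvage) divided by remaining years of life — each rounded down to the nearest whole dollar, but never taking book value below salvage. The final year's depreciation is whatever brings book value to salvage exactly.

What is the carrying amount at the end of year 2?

$71,020

Depreciable base = $181,810 − $10,100 = $171,710.
Year 1: DB = ⌊$181,810 × 150%/4⌋ = $68,178; SL = ⌊$171,710/4⌋ = $42,927 → take DB $68,178. Book value $113,632.
Year 2: DB = ⌊$113,632 × 150%/4⌋ = $42,612; SL = ⌊$103,532/3⌋ = $34,510 → take DB $42,612. Book value $71,020.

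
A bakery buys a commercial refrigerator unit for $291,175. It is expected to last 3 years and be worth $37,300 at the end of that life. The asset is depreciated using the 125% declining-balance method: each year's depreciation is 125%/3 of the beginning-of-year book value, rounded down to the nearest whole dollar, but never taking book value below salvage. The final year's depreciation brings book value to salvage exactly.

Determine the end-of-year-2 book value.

Depreciable base = $291,175 − $37,300 = $253,875.
Year 1: ⌊$291,175 × 125%/3⌋ = $121,322. Book value $169,853.
Year 2: ⌊$169,853 × 125%/3⌋ = $70,772. Book value $99,081.

$99,081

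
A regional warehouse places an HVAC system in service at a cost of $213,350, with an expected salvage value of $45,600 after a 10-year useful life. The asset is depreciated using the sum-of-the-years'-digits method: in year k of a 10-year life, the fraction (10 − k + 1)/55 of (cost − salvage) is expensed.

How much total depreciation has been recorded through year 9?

Depreciable base = $213,350 − $45,600 = $167,750.
Sum of the years' digits = 10+9+8+7+6+5+4+3+2+1 = 55.
Year 1: $167,750 × 10/55 = $30,500. Book value $182,850.
Year 2: $167,750 × 9/55 = $27,450. Book value $155,400.
Year 3: $167,750 × 8/55 = $24,400. Book value $131,000.
Year 4: $167,750 × 7/55 = $21,350. Book value $109,650.
Year 5: $167,750 × 6/55 = $18,300. Book value $91,350.
Year 6: $167,750 × 5/55 = $15,250. Book value $76,100.
Year 7: $167,750 × 4/55 = $12,200. Book value $63,900.
Year 8: $167,750 × 3/55 = $9,150. Book value $54,750.
Year 9: $167,750 × 2/55 = $6,100. Book value $48,650.
Accumulated through year 9 = $213,350 − $48,650 = $164,700.

$164,700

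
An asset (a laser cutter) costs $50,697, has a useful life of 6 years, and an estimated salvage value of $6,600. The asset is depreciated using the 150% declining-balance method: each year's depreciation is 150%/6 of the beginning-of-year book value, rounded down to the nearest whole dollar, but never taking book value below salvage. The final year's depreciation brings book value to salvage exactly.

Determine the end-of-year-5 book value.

$12,032

Depreciable base = $50,697 − $6,600 = $44,097.
Year 1: ⌊$50,697 × 150%/6⌋ = $12,674. Book value $38,023.
Year 2: ⌊$38,023 × 150%/6⌋ = $9,505. Book value $28,518.
Year 3: ⌊$28,518 × 150%/6⌋ = $7,129. Book value $21,389.
Year 4: ⌊$21,389 × 150%/6⌋ = $5,347. Book value $16,042.
Year 5: ⌊$16,042 × 150%/6⌋ = $4,010. Book value $12,032.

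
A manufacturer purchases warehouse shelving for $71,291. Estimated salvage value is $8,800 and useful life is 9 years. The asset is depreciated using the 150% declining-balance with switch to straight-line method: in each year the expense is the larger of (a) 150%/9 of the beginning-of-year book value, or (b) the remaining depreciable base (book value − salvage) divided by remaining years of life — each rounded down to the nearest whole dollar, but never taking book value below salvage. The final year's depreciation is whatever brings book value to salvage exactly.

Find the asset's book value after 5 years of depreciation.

Depreciable base = $71,291 − $8,800 = $62,491.
Year 1: DB = ⌊$71,291 × 150%/9⌋ = $11,881; SL = ⌊$62,491/9⌋ = $6,943 → take DB $11,881. Book value $59,410.
Year 2: DB = ⌊$59,410 × 150%/9⌋ = $9,901; SL = ⌊$50,610/8⌋ = $6,326 → take DB $9,901. Book value $49,509.
Year 3: DB = ⌊$49,509 × 150%/9⌋ = $8,251; SL = ⌊$40,709/7⌋ = $5,815 → take DB $8,251. Book value $41,258.
Year 4: DB = ⌊$41,258 × 150%/9⌋ = $6,876; SL = ⌊$32,458/6⌋ = $5,409 → take DB $6,876. Book value $34,382.
Year 5: DB = ⌊$34,382 × 150%/9⌋ = $5,730; SL = ⌊$25,582/5⌋ = $5,116 → take DB $5,730. Book value $28,652.

$28,652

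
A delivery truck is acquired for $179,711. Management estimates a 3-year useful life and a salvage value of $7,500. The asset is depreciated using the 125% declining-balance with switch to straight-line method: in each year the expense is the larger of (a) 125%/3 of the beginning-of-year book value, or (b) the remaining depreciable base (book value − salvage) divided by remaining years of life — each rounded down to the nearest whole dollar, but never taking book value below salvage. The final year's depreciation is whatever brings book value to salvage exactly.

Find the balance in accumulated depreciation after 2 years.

$123,545

Depreciable base = $179,711 − $7,500 = $172,211.
Year 1: DB = ⌊$179,711 × 125%/3⌋ = $74,879; SL = ⌊$172,211/3⌋ = $57,403 → take DB $74,879. Book value $104,832.
Year 2: DB = ⌊$104,832 × 125%/3⌋ = $43,680; SL = ⌊$97,332/2⌋ = $48,666 → take SL $48,666. Book value $56,166.
Accumulated through year 2 = $179,711 − $56,166 = $123,545.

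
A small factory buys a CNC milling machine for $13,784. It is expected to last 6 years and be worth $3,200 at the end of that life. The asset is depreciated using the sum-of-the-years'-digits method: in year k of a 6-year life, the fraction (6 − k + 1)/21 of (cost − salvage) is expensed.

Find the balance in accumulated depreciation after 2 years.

$5,544

Depreciable base = $13,784 − $3,200 = $10,584.
Sum of the years' digits = 6+5+4+3+2+1 = 21.
Year 1: $10,584 × 6/21 = $3,024. Book value $10,760.
Year 2: $10,584 × 5/21 = $2,520. Book value $8,240.
Accumulated through year 2 = $13,784 − $8,240 = $5,544.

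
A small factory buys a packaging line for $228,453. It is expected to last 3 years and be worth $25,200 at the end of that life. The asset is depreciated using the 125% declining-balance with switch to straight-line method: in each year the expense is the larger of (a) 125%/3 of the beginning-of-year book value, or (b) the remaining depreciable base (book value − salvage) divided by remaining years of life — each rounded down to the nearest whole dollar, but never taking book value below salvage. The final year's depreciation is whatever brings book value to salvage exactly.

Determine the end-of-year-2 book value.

Depreciable base = $228,453 − $25,200 = $203,253.
Year 1: DB = ⌊$228,453 × 125%/3⌋ = $95,188; SL = ⌊$203,253/3⌋ = $67,751 → take DB $95,188. Book value $133,265.
Year 2: DB = ⌊$133,265 × 125%/3⌋ = $55,527; SL = ⌊$108,065/2⌋ = $54,032 → take DB $55,527. Book value $77,738.

$77,738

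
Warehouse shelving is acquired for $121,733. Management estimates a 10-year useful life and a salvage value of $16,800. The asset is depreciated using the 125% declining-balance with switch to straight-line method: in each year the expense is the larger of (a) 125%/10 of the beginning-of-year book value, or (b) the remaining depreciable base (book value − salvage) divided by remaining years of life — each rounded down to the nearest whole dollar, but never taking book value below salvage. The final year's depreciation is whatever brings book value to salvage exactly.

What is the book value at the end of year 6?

Depreciable base = $121,733 − $16,800 = $104,933.
Year 1: DB = ⌊$121,733 × 125%/10⌋ = $15,216; SL = ⌊$104,933/10⌋ = $10,493 → take DB $15,216. Book value $106,517.
Year 2: DB = ⌊$106,517 × 125%/10⌋ = $13,314; SL = ⌊$89,717/9⌋ = $9,968 → take DB $13,314. Book value $93,203.
Year 3: DB = ⌊$93,203 × 125%/10⌋ = $11,650; SL = ⌊$76,403/8⌋ = $9,550 → take DB $11,650. Book value $81,553.
Year 4: DB = ⌊$81,553 × 125%/10⌋ = $10,194; SL = ⌊$64,753/7⌋ = $9,250 → take DB $10,194. Book value $71,359.
Year 5: DB = ⌊$71,359 × 125%/10⌋ = $8,919; SL = ⌊$54,559/6⌋ = $9,093 → take SL $9,093. Book value $62,266.
Year 6: DB = ⌊$62,266 × 125%/10⌋ = $7,783; SL = ⌊$45,466/5⌋ = $9,093 → take SL $9,093. Book value $53,173.

$53,173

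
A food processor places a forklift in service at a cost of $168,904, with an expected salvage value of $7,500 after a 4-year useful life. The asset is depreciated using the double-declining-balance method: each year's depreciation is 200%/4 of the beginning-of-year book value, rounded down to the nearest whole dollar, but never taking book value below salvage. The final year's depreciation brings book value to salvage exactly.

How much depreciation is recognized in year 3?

Depreciable base = $168,904 − $7,500 = $161,404.
Year 1: ⌊$168,904 × 200%/4⌋ = $84,452. Book value $84,452.
Year 2: ⌊$84,452 × 200%/4⌋ = $42,226. Book value $42,226.
Year 3: ⌊$42,226 × 200%/4⌋ = $21,113. Book value $21,113.

$21,113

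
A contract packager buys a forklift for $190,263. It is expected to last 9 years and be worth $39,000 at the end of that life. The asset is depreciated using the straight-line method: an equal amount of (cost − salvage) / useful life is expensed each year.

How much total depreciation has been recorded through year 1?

$16,807

Depreciable base = $190,263 − $39,000 = $151,263.
Annual expense = $151,263 / 9 = $16,807.
End of year 1: book value $173,456.
Accumulated through year 1 = $190,263 − $173,456 = $16,807.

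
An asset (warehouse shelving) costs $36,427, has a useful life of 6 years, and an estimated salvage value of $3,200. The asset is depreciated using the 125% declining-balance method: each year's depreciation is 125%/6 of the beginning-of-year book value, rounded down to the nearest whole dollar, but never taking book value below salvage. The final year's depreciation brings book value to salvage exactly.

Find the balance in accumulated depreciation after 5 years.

Depreciable base = $36,427 − $3,200 = $33,227.
Year 1: ⌊$36,427 × 125%/6⌋ = $7,588. Book value $28,839.
Year 2: ⌊$28,839 × 125%/6⌋ = $6,008. Book value $22,831.
Year 3: ⌊$22,831 × 125%/6⌋ = $4,756. Book value $18,075.
Year 4: ⌊$18,075 × 125%/6⌋ = $3,765. Book value $14,310.
Year 5: ⌊$14,310 × 125%/6⌋ = $2,981. Book value $11,329.
Accumulated through year 5 = $36,427 − $11,329 = $25,098.

$25,098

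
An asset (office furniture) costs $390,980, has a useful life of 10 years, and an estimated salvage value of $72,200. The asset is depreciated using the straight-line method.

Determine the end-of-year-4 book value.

$263,468

Depreciable base = $390,980 − $72,200 = $318,780.
Annual expense = $318,780 / 10 = $31,878.
End of year 1: book value $359,102.
End of year 2: book value $327,224.
End of year 3: book value $295,346.
End of year 4: book value $263,468.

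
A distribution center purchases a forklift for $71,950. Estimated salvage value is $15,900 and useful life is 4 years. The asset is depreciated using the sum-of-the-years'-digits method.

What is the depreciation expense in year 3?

Depreciable base = $71,950 − $15,900 = $56,050.
Sum of the years' digits = 4+3+2+1 = 10.
Year 1: $56,050 × 4/10 = $22,420. Book value $49,530.
Year 2: $56,050 × 3/10 = $16,815. Book value $32,715.
Year 3: $56,050 × 2/10 = $11,210. Book value $21,505.

$11,210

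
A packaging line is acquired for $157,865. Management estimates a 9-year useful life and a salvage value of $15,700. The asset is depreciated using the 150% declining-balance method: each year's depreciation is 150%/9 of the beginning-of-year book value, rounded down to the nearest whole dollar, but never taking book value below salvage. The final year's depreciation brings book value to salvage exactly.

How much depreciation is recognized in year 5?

$12,688

Depreciable base = $157,865 − $15,700 = $142,165.
Year 1: ⌊$157,865 × 150%/9⌋ = $26,310. Book value $131,555.
Year 2: ⌊$131,555 × 150%/9⌋ = $21,925. Book value $109,630.
Year 3: ⌊$109,630 × 150%/9⌋ = $18,271. Book value $91,359.
Year 4: ⌊$91,359 × 150%/9⌋ = $15,226. Book value $76,133.
Year 5: ⌊$76,133 × 150%/9⌋ = $12,688. Book value $63,445.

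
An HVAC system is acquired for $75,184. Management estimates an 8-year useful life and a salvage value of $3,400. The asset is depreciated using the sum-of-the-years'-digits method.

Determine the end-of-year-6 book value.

Depreciable base = $75,184 − $3,400 = $71,784.
Sum of the years' digits = 8+7+6+5+4+3+2+1 = 36.
Year 1: $71,784 × 8/36 = $15,952. Book value $59,232.
Year 2: $71,784 × 7/36 = $13,958. Book value $45,274.
Year 3: $71,784 × 6/36 = $11,964. Book value $33,310.
Year 4: $71,784 × 5/36 = $9,970. Book value $23,340.
Year 5: $71,784 × 4/36 = $7,976. Book value $15,364.
Year 6: $71,784 × 3/36 = $5,982. Book value $9,382.

$9,382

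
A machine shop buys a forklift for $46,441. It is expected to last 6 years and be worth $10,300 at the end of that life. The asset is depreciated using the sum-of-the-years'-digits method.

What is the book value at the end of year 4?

$15,463

Depreciable base = $46,441 − $10,300 = $36,141.
Sum of the years' digits = 6+5+4+3+2+1 = 21.
Year 1: $36,141 × 6/21 = $10,326. Book value $36,115.
Year 2: $36,141 × 5/21 = $8,605. Book value $27,510.
Year 3: $36,141 × 4/21 = $6,884. Book value $20,626.
Year 4: $36,141 × 3/21 = $5,163. Book value $15,463.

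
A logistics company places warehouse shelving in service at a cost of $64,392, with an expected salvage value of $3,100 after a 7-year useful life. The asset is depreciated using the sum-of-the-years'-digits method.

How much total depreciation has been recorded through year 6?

Depreciable base = $64,392 − $3,100 = $61,292.
Sum of the years' digits = 7+6+5+4+3+2+1 = 28.
Year 1: $61,292 × 7/28 = $15,323. Book value $49,069.
Year 2: $61,292 × 6/28 = $13,134. Book value $35,935.
Year 3: $61,292 × 5/28 = $10,945. Book value $24,990.
Year 4: $61,292 × 4/28 = $8,756. Book value $16,234.
Year 5: $61,292 × 3/28 = $6,567. Book value $9,667.
Year 6: $61,292 × 2/28 = $4,378. Book value $5,289.
Accumulated through year 6 = $64,392 − $5,289 = $59,103.

$59,103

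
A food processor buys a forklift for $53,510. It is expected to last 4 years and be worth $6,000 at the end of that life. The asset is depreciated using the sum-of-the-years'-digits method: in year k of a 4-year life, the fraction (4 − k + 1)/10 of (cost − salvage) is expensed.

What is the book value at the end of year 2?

Depreciable base = $53,510 − $6,000 = $47,510.
Sum of the years' digits = 4+3+2+1 = 10.
Year 1: $47,510 × 4/10 = $19,004. Book value $34,506.
Year 2: $47,510 × 3/10 = $14,253. Book value $20,253.

$20,253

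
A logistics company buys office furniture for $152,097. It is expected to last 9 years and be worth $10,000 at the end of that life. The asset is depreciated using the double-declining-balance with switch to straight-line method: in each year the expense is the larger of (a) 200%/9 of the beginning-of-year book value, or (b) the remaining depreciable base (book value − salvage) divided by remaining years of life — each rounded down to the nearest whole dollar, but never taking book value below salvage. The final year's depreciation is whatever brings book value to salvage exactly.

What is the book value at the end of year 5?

Depreciable base = $152,097 − $10,000 = $142,097.
Year 1: DB = ⌊$152,097 × 200%/9⌋ = $33,799; SL = ⌊$142,097/9⌋ = $15,788 → take DB $33,799. Book value $118,298.
Year 2: DB = ⌊$118,298 × 200%/9⌋ = $26,288; SL = ⌊$108,298/8⌋ = $13,537 → take DB $26,288. Book value $92,010.
Year 3: DB = ⌊$92,010 × 200%/9⌋ = $20,446; SL = ⌊$82,010/7⌋ = $11,715 → take DB $20,446. Book value $71,564.
Year 4: DB = ⌊$71,564 × 200%/9⌋ = $15,903; SL = ⌊$61,564/6⌋ = $10,260 → take DB $15,903. Book value $55,661.
Year 5: DB = ⌊$55,661 × 200%/9⌋ = $12,369; SL = ⌊$45,661/5⌋ = $9,132 → take DB $12,369. Book value $43,292.

$43,292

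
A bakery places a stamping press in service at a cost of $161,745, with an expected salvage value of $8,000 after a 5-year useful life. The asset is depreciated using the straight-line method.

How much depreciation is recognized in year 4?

Depreciable base = $161,745 − $8,000 = $153,745.
Annual expense = $153,745 / 5 = $30,749.

$30,749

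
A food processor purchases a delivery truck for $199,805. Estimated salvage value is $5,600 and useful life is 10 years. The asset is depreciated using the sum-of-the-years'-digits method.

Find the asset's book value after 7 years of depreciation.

$26,786

Depreciable base = $199,805 − $5,600 = $194,205.
Sum of the years' digits = 10+9+8+7+6+5+4+3+2+1 = 55.
Year 1: $194,205 × 10/55 = $35,310. Book value $164,495.
Year 2: $194,205 × 9/55 = $31,779. Book value $132,716.
Year 3: $194,205 × 8/55 = $28,248. Book value $104,468.
Year 4: $194,205 × 7/55 = $24,717. Book value $79,751.
Year 5: $194,205 × 6/55 = $21,186. Book value $58,565.
Year 6: $194,205 × 5/55 = $17,655. Book value $40,910.
Year 7: $194,205 × 4/55 = $14,124. Book value $26,786.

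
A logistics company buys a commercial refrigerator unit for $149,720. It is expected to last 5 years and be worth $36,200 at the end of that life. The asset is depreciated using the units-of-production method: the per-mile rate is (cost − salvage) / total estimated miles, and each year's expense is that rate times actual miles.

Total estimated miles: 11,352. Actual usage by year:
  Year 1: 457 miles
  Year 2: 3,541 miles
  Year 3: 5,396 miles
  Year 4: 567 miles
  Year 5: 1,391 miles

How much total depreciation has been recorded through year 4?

Depreciable base = $149,720 − $36,200 = $113,520.
Rate = $113,520 / 11,352 miles = $10 per mile.
Year 1: 457 × $10 = $4,570. Book value $145,150.
Year 2: 3,541 × $10 = $35,410. Book value $109,740.
Year 3: 5,396 × $10 = $53,960. Book value $55,780.
Year 4: 567 × $10 = $5,670. Book value $50,110.
Accumulated through year 4 = $149,720 − $50,110 = $99,610.

$99,610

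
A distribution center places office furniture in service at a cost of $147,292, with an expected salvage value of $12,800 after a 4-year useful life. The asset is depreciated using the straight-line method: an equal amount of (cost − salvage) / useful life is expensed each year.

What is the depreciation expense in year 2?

$33,623

Depreciable base = $147,292 − $12,800 = $134,492.
Annual expense = $134,492 / 4 = $33,623.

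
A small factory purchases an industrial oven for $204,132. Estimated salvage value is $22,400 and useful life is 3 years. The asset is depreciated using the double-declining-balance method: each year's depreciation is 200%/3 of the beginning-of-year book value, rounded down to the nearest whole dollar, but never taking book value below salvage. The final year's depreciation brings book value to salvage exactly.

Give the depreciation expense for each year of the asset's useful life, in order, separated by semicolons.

$136,088; $45,362; $282

Depreciable base = $204,132 − $22,400 = $181,732.
Year 1: ⌊$204,132 × 200%/3⌋ = $136,088. Book value $68,044.
Year 2: ⌊$68,044 × 200%/3⌋ = $45,362. Book value $22,682.
Year 3 (final): $22,682 − $22,400 = $282. Book value $22,400.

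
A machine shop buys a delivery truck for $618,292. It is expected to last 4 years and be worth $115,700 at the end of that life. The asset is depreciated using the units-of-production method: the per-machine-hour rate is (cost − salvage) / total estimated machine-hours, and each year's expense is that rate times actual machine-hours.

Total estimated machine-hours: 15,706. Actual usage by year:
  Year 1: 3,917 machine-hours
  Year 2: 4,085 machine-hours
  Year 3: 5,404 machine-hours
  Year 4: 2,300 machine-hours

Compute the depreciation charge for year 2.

Depreciable base = $618,292 − $115,700 = $502,592.
Rate = $502,592 / 15,706 machine-hours = $32 per machine-hour.
Year 1: 3,917 × $32 = $125,344. Book value $492,948.
Year 2: 4,085 × $32 = $130,720. Book value $362,228.

$130,720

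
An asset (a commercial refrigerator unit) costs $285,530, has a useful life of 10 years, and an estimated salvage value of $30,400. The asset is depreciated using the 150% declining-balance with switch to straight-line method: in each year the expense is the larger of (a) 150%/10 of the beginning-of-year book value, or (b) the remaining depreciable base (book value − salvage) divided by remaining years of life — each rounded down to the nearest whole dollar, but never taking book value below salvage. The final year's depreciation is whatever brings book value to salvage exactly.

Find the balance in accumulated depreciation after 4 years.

$136,480

Depreciable base = $285,530 − $30,400 = $255,130.
Year 1: DB = ⌊$285,530 × 150%/10⌋ = $42,829; SL = ⌊$255,130/10⌋ = $25,513 → take DB $42,829. Book value $242,701.
Year 2: DB = ⌊$242,701 × 150%/10⌋ = $36,405; SL = ⌊$212,301/9⌋ = $23,589 → take DB $36,405. Book value $206,296.
Year 3: DB = ⌊$206,296 × 150%/10⌋ = $30,944; SL = ⌊$175,896/8⌋ = $21,987 → take DB $30,944. Book value $175,352.
Year 4: DB = ⌊$175,352 × 150%/10⌋ = $26,302; SL = ⌊$144,952/7⌋ = $20,707 → take DB $26,302. Book value $149,050.
Accumulated through year 4 = $285,530 − $149,050 = $136,480.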